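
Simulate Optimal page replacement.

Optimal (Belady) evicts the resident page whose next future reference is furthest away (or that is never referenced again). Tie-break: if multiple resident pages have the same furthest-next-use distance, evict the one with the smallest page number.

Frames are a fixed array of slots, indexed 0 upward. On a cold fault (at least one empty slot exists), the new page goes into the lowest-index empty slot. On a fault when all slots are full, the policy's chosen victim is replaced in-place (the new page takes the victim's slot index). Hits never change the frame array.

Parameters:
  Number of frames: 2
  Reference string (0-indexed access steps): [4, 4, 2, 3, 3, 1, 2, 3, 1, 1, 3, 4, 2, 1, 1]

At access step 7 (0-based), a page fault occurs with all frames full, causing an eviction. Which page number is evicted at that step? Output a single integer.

Step 0: ref 4 -> FAULT, frames=[4,-]
Step 1: ref 4 -> HIT, frames=[4,-]
Step 2: ref 2 -> FAULT, frames=[4,2]
Step 3: ref 3 -> FAULT, evict 4, frames=[3,2]
Step 4: ref 3 -> HIT, frames=[3,2]
Step 5: ref 1 -> FAULT, evict 3, frames=[1,2]
Step 6: ref 2 -> HIT, frames=[1,2]
Step 7: ref 3 -> FAULT, evict 2, frames=[1,3]
At step 7: evicted page 2

Answer: 2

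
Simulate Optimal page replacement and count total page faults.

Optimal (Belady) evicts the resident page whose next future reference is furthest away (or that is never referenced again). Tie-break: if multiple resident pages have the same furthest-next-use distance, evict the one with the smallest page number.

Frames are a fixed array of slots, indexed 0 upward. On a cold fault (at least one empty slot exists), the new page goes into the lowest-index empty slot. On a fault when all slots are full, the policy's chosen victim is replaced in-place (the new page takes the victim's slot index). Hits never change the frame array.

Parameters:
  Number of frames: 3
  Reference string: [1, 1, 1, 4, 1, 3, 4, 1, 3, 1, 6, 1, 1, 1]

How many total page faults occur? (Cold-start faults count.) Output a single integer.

Step 0: ref 1 → FAULT, frames=[1,-,-]
Step 1: ref 1 → HIT, frames=[1,-,-]
Step 2: ref 1 → HIT, frames=[1,-,-]
Step 3: ref 4 → FAULT, frames=[1,4,-]
Step 4: ref 1 → HIT, frames=[1,4,-]
Step 5: ref 3 → FAULT, frames=[1,4,3]
Step 6: ref 4 → HIT, frames=[1,4,3]
Step 7: ref 1 → HIT, frames=[1,4,3]
Step 8: ref 3 → HIT, frames=[1,4,3]
Step 9: ref 1 → HIT, frames=[1,4,3]
Step 10: ref 6 → FAULT (evict 3), frames=[1,4,6]
Step 11: ref 1 → HIT, frames=[1,4,6]
Step 12: ref 1 → HIT, frames=[1,4,6]
Step 13: ref 1 → HIT, frames=[1,4,6]
Total faults: 4

Answer: 4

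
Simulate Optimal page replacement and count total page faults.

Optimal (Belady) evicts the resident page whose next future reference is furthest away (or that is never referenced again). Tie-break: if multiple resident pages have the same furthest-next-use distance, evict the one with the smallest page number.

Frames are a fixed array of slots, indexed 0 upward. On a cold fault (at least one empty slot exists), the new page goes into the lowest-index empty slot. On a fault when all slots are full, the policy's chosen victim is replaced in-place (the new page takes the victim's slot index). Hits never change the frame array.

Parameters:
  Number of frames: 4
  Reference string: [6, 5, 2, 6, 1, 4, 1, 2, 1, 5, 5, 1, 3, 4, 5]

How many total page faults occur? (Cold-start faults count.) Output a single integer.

Step 0: ref 6 → FAULT, frames=[6,-,-,-]
Step 1: ref 5 → FAULT, frames=[6,5,-,-]
Step 2: ref 2 → FAULT, frames=[6,5,2,-]
Step 3: ref 6 → HIT, frames=[6,5,2,-]
Step 4: ref 1 → FAULT, frames=[6,5,2,1]
Step 5: ref 4 → FAULT (evict 6), frames=[4,5,2,1]
Step 6: ref 1 → HIT, frames=[4,5,2,1]
Step 7: ref 2 → HIT, frames=[4,5,2,1]
Step 8: ref 1 → HIT, frames=[4,5,2,1]
Step 9: ref 5 → HIT, frames=[4,5,2,1]
Step 10: ref 5 → HIT, frames=[4,5,2,1]
Step 11: ref 1 → HIT, frames=[4,5,2,1]
Step 12: ref 3 → FAULT (evict 1), frames=[4,5,2,3]
Step 13: ref 4 → HIT, frames=[4,5,2,3]
Step 14: ref 5 → HIT, frames=[4,5,2,3]
Total faults: 6

Answer: 6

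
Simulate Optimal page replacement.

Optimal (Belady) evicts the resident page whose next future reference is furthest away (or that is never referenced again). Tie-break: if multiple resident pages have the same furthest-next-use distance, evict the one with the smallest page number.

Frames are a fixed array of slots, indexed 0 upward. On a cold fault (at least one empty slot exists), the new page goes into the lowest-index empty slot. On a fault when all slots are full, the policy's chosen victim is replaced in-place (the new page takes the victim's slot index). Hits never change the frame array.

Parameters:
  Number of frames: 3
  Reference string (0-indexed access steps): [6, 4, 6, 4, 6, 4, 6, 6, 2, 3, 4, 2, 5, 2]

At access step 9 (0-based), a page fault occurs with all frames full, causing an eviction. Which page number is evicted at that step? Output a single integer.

Answer: 6

Derivation:
Step 0: ref 6 -> FAULT, frames=[6,-,-]
Step 1: ref 4 -> FAULT, frames=[6,4,-]
Step 2: ref 6 -> HIT, frames=[6,4,-]
Step 3: ref 4 -> HIT, frames=[6,4,-]
Step 4: ref 6 -> HIT, frames=[6,4,-]
Step 5: ref 4 -> HIT, frames=[6,4,-]
Step 6: ref 6 -> HIT, frames=[6,4,-]
Step 7: ref 6 -> HIT, frames=[6,4,-]
Step 8: ref 2 -> FAULT, frames=[6,4,2]
Step 9: ref 3 -> FAULT, evict 6, frames=[3,4,2]
At step 9: evicted page 6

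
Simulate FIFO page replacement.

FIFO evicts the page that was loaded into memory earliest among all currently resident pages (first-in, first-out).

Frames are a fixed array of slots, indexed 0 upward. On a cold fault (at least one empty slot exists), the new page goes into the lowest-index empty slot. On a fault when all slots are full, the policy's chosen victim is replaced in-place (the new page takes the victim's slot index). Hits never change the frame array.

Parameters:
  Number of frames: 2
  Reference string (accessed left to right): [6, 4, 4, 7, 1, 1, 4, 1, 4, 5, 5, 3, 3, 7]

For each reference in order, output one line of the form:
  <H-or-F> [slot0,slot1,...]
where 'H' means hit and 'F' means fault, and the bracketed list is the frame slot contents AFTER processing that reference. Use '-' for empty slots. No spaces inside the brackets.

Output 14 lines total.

F [6,-]
F [6,4]
H [6,4]
F [7,4]
F [7,1]
H [7,1]
F [4,1]
H [4,1]
H [4,1]
F [4,5]
H [4,5]
F [3,5]
H [3,5]
F [3,7]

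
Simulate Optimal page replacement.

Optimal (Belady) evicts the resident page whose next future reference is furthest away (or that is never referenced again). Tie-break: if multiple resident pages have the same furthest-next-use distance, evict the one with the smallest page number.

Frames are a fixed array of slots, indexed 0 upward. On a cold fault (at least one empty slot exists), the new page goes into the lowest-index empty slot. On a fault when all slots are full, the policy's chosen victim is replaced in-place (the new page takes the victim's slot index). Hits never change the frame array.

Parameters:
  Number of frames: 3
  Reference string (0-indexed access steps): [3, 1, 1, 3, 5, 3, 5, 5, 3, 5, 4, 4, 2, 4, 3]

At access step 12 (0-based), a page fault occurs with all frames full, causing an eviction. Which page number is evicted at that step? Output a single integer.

Answer: 5

Derivation:
Step 0: ref 3 -> FAULT, frames=[3,-,-]
Step 1: ref 1 -> FAULT, frames=[3,1,-]
Step 2: ref 1 -> HIT, frames=[3,1,-]
Step 3: ref 3 -> HIT, frames=[3,1,-]
Step 4: ref 5 -> FAULT, frames=[3,1,5]
Step 5: ref 3 -> HIT, frames=[3,1,5]
Step 6: ref 5 -> HIT, frames=[3,1,5]
Step 7: ref 5 -> HIT, frames=[3,1,5]
Step 8: ref 3 -> HIT, frames=[3,1,5]
Step 9: ref 5 -> HIT, frames=[3,1,5]
Step 10: ref 4 -> FAULT, evict 1, frames=[3,4,5]
Step 11: ref 4 -> HIT, frames=[3,4,5]
Step 12: ref 2 -> FAULT, evict 5, frames=[3,4,2]
At step 12: evicted page 5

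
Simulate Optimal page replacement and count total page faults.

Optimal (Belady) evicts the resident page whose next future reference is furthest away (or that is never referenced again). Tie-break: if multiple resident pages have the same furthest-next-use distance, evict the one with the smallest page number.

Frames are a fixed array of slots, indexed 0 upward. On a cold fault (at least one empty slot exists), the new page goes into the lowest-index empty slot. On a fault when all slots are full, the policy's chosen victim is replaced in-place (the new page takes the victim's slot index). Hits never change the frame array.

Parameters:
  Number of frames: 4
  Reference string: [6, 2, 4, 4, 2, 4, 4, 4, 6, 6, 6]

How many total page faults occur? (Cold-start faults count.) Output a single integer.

Answer: 3

Derivation:
Step 0: ref 6 → FAULT, frames=[6,-,-,-]
Step 1: ref 2 → FAULT, frames=[6,2,-,-]
Step 2: ref 4 → FAULT, frames=[6,2,4,-]
Step 3: ref 4 → HIT, frames=[6,2,4,-]
Step 4: ref 2 → HIT, frames=[6,2,4,-]
Step 5: ref 4 → HIT, frames=[6,2,4,-]
Step 6: ref 4 → HIT, frames=[6,2,4,-]
Step 7: ref 4 → HIT, frames=[6,2,4,-]
Step 8: ref 6 → HIT, frames=[6,2,4,-]
Step 9: ref 6 → HIT, frames=[6,2,4,-]
Step 10: ref 6 → HIT, frames=[6,2,4,-]
Total faults: 3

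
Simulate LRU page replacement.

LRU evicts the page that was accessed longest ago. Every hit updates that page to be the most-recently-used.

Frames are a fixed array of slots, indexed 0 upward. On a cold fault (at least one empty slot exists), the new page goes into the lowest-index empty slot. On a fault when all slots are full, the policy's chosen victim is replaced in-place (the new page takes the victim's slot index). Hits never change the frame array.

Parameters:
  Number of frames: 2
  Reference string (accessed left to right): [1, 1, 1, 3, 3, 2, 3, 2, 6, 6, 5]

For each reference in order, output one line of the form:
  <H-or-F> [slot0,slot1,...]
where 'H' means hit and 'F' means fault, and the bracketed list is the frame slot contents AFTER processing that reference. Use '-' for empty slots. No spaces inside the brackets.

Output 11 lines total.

F [1,-]
H [1,-]
H [1,-]
F [1,3]
H [1,3]
F [2,3]
H [2,3]
H [2,3]
F [2,6]
H [2,6]
F [5,6]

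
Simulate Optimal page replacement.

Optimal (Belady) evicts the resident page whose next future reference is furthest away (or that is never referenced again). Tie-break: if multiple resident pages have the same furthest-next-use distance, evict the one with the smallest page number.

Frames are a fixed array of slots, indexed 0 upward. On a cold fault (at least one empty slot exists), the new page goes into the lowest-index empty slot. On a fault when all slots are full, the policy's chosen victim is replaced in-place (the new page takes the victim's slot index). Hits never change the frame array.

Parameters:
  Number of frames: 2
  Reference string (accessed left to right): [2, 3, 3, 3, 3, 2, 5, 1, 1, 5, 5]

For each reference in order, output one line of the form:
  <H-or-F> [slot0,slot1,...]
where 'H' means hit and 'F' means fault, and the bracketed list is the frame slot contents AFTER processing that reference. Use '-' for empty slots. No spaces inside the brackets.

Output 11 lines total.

F [2,-]
F [2,3]
H [2,3]
H [2,3]
H [2,3]
H [2,3]
F [5,3]
F [5,1]
H [5,1]
H [5,1]
H [5,1]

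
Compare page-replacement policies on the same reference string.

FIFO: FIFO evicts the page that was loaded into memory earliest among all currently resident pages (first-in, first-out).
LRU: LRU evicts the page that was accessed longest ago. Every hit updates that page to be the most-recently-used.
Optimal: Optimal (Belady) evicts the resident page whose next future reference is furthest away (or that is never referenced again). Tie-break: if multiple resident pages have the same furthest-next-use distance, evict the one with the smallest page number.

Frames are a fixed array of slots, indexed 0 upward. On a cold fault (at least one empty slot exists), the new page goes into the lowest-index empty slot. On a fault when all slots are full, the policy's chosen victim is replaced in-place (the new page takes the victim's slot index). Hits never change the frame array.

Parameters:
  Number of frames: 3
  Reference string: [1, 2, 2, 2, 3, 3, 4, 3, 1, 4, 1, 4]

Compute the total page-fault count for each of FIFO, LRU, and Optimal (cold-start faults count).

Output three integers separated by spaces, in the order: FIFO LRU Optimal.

--- FIFO ---
  step 0: ref 1 -> FAULT, frames=[1,-,-] (faults so far: 1)
  step 1: ref 2 -> FAULT, frames=[1,2,-] (faults so far: 2)
  step 2: ref 2 -> HIT, frames=[1,2,-] (faults so far: 2)
  step 3: ref 2 -> HIT, frames=[1,2,-] (faults so far: 2)
  step 4: ref 3 -> FAULT, frames=[1,2,3] (faults so far: 3)
  step 5: ref 3 -> HIT, frames=[1,2,3] (faults so far: 3)
  step 6: ref 4 -> FAULT, evict 1, frames=[4,2,3] (faults so far: 4)
  step 7: ref 3 -> HIT, frames=[4,2,3] (faults so far: 4)
  step 8: ref 1 -> FAULT, evict 2, frames=[4,1,3] (faults so far: 5)
  step 9: ref 4 -> HIT, frames=[4,1,3] (faults so far: 5)
  step 10: ref 1 -> HIT, frames=[4,1,3] (faults so far: 5)
  step 11: ref 4 -> HIT, frames=[4,1,3] (faults so far: 5)
  FIFO total faults: 5
--- LRU ---
  step 0: ref 1 -> FAULT, frames=[1,-,-] (faults so far: 1)
  step 1: ref 2 -> FAULT, frames=[1,2,-] (faults so far: 2)
  step 2: ref 2 -> HIT, frames=[1,2,-] (faults so far: 2)
  step 3: ref 2 -> HIT, frames=[1,2,-] (faults so far: 2)
  step 4: ref 3 -> FAULT, frames=[1,2,3] (faults so far: 3)
  step 5: ref 3 -> HIT, frames=[1,2,3] (faults so far: 3)
  step 6: ref 4 -> FAULT, evict 1, frames=[4,2,3] (faults so far: 4)
  step 7: ref 3 -> HIT, frames=[4,2,3] (faults so far: 4)
  step 8: ref 1 -> FAULT, evict 2, frames=[4,1,3] (faults so far: 5)
  step 9: ref 4 -> HIT, frames=[4,1,3] (faults so far: 5)
  step 10: ref 1 -> HIT, frames=[4,1,3] (faults so far: 5)
  step 11: ref 4 -> HIT, frames=[4,1,3] (faults so far: 5)
  LRU total faults: 5
--- Optimal ---
  step 0: ref 1 -> FAULT, frames=[1,-,-] (faults so far: 1)
  step 1: ref 2 -> FAULT, frames=[1,2,-] (faults so far: 2)
  step 2: ref 2 -> HIT, frames=[1,2,-] (faults so far: 2)
  step 3: ref 2 -> HIT, frames=[1,2,-] (faults so far: 2)
  step 4: ref 3 -> FAULT, frames=[1,2,3] (faults so far: 3)
  step 5: ref 3 -> HIT, frames=[1,2,3] (faults so far: 3)
  step 6: ref 4 -> FAULT, evict 2, frames=[1,4,3] (faults so far: 4)
  step 7: ref 3 -> HIT, frames=[1,4,3] (faults so far: 4)
  step 8: ref 1 -> HIT, frames=[1,4,3] (faults so far: 4)
  step 9: ref 4 -> HIT, frames=[1,4,3] (faults so far: 4)
  step 10: ref 1 -> HIT, frames=[1,4,3] (faults so far: 4)
  step 11: ref 4 -> HIT, frames=[1,4,3] (faults so far: 4)
  Optimal total faults: 4

Answer: 5 5 4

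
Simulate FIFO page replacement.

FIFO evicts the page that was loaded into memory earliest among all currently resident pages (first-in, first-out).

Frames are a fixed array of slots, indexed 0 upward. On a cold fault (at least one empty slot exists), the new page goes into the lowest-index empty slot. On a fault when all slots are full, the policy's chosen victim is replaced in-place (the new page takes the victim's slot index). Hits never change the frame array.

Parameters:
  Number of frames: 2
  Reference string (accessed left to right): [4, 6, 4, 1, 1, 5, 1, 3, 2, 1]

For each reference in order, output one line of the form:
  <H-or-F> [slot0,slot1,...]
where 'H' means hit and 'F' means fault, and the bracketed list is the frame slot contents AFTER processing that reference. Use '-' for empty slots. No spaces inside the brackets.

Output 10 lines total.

F [4,-]
F [4,6]
H [4,6]
F [1,6]
H [1,6]
F [1,5]
H [1,5]
F [3,5]
F [3,2]
F [1,2]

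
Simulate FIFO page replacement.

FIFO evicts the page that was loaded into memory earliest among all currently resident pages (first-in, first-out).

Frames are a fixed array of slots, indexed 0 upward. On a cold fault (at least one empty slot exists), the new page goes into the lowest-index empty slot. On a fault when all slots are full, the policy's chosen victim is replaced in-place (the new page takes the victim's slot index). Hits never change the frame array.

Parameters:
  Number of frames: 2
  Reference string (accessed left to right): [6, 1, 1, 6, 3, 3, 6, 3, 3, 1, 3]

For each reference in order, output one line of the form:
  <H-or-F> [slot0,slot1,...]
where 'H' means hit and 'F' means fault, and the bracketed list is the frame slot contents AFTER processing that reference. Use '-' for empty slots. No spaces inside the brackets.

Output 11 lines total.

F [6,-]
F [6,1]
H [6,1]
H [6,1]
F [3,1]
H [3,1]
F [3,6]
H [3,6]
H [3,6]
F [1,6]
F [1,3]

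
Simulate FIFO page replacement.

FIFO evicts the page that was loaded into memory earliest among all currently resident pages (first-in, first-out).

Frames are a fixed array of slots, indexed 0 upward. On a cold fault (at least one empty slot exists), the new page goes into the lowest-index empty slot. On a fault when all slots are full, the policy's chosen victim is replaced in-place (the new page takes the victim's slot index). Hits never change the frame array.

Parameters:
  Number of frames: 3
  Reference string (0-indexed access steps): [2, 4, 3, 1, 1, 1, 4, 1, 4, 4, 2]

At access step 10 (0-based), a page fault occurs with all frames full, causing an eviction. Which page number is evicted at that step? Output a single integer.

Answer: 4

Derivation:
Step 0: ref 2 -> FAULT, frames=[2,-,-]
Step 1: ref 4 -> FAULT, frames=[2,4,-]
Step 2: ref 3 -> FAULT, frames=[2,4,3]
Step 3: ref 1 -> FAULT, evict 2, frames=[1,4,3]
Step 4: ref 1 -> HIT, frames=[1,4,3]
Step 5: ref 1 -> HIT, frames=[1,4,3]
Step 6: ref 4 -> HIT, frames=[1,4,3]
Step 7: ref 1 -> HIT, frames=[1,4,3]
Step 8: ref 4 -> HIT, frames=[1,4,3]
Step 9: ref 4 -> HIT, frames=[1,4,3]
Step 10: ref 2 -> FAULT, evict 4, frames=[1,2,3]
At step 10: evicted page 4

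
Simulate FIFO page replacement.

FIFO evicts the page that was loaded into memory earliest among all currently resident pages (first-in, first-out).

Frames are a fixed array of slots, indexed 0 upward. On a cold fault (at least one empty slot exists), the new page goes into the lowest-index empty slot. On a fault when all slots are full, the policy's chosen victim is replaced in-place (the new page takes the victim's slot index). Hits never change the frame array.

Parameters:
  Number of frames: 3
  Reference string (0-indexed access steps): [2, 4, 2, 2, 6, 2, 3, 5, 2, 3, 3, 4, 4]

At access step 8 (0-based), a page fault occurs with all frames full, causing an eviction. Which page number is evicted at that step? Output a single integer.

Step 0: ref 2 -> FAULT, frames=[2,-,-]
Step 1: ref 4 -> FAULT, frames=[2,4,-]
Step 2: ref 2 -> HIT, frames=[2,4,-]
Step 3: ref 2 -> HIT, frames=[2,4,-]
Step 4: ref 6 -> FAULT, frames=[2,4,6]
Step 5: ref 2 -> HIT, frames=[2,4,6]
Step 6: ref 3 -> FAULT, evict 2, frames=[3,4,6]
Step 7: ref 5 -> FAULT, evict 4, frames=[3,5,6]
Step 8: ref 2 -> FAULT, evict 6, frames=[3,5,2]
At step 8: evicted page 6

Answer: 6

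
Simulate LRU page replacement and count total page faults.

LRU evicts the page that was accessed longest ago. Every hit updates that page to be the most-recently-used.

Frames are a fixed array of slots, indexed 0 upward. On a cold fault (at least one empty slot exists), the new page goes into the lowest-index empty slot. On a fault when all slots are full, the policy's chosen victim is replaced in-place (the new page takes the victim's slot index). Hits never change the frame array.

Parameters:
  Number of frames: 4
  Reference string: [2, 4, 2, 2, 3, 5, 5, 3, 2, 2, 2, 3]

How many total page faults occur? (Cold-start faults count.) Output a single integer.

Answer: 4

Derivation:
Step 0: ref 2 → FAULT, frames=[2,-,-,-]
Step 1: ref 4 → FAULT, frames=[2,4,-,-]
Step 2: ref 2 → HIT, frames=[2,4,-,-]
Step 3: ref 2 → HIT, frames=[2,4,-,-]
Step 4: ref 3 → FAULT, frames=[2,4,3,-]
Step 5: ref 5 → FAULT, frames=[2,4,3,5]
Step 6: ref 5 → HIT, frames=[2,4,3,5]
Step 7: ref 3 → HIT, frames=[2,4,3,5]
Step 8: ref 2 → HIT, frames=[2,4,3,5]
Step 9: ref 2 → HIT, frames=[2,4,3,5]
Step 10: ref 2 → HIT, frames=[2,4,3,5]
Step 11: ref 3 → HIT, frames=[2,4,3,5]
Total faults: 4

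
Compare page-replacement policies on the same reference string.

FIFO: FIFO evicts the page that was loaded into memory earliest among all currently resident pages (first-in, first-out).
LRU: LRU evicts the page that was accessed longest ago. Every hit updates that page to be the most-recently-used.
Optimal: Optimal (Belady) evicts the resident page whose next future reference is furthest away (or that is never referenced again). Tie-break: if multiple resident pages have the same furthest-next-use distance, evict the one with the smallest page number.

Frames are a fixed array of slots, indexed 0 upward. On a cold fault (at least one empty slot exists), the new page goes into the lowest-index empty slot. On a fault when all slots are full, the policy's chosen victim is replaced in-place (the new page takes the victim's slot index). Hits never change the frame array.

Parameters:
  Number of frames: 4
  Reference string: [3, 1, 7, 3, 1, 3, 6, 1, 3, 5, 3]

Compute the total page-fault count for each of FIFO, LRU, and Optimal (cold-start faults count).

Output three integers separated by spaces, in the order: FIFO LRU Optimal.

Answer: 6 5 5

Derivation:
--- FIFO ---
  step 0: ref 3 -> FAULT, frames=[3,-,-,-] (faults so far: 1)
  step 1: ref 1 -> FAULT, frames=[3,1,-,-] (faults so far: 2)
  step 2: ref 7 -> FAULT, frames=[3,1,7,-] (faults so far: 3)
  step 3: ref 3 -> HIT, frames=[3,1,7,-] (faults so far: 3)
  step 4: ref 1 -> HIT, frames=[3,1,7,-] (faults so far: 3)
  step 5: ref 3 -> HIT, frames=[3,1,7,-] (faults so far: 3)
  step 6: ref 6 -> FAULT, frames=[3,1,7,6] (faults so far: 4)
  step 7: ref 1 -> HIT, frames=[3,1,7,6] (faults so far: 4)
  step 8: ref 3 -> HIT, frames=[3,1,7,6] (faults so far: 4)
  step 9: ref 5 -> FAULT, evict 3, frames=[5,1,7,6] (faults so far: 5)
  step 10: ref 3 -> FAULT, evict 1, frames=[5,3,7,6] (faults so far: 6)
  FIFO total faults: 6
--- LRU ---
  step 0: ref 3 -> FAULT, frames=[3,-,-,-] (faults so far: 1)
  step 1: ref 1 -> FAULT, frames=[3,1,-,-] (faults so far: 2)
  step 2: ref 7 -> FAULT, frames=[3,1,7,-] (faults so far: 3)
  step 3: ref 3 -> HIT, frames=[3,1,7,-] (faults so far: 3)
  step 4: ref 1 -> HIT, frames=[3,1,7,-] (faults so far: 3)
  step 5: ref 3 -> HIT, frames=[3,1,7,-] (faults so far: 3)
  step 6: ref 6 -> FAULT, frames=[3,1,7,6] (faults so far: 4)
  step 7: ref 1 -> HIT, frames=[3,1,7,6] (faults so far: 4)
  step 8: ref 3 -> HIT, frames=[3,1,7,6] (faults so far: 4)
  step 9: ref 5 -> FAULT, evict 7, frames=[3,1,5,6] (faults so far: 5)
  step 10: ref 3 -> HIT, frames=[3,1,5,6] (faults so far: 5)
  LRU total faults: 5
--- Optimal ---
  step 0: ref 3 -> FAULT, frames=[3,-,-,-] (faults so far: 1)
  step 1: ref 1 -> FAULT, frames=[3,1,-,-] (faults so far: 2)
  step 2: ref 7 -> FAULT, frames=[3,1,7,-] (faults so far: 3)
  step 3: ref 3 -> HIT, frames=[3,1,7,-] (faults so far: 3)
  step 4: ref 1 -> HIT, frames=[3,1,7,-] (faults so far: 3)
  step 5: ref 3 -> HIT, frames=[3,1,7,-] (faults so far: 3)
  step 6: ref 6 -> FAULT, frames=[3,1,7,6] (faults so far: 4)
  step 7: ref 1 -> HIT, frames=[3,1,7,6] (faults so far: 4)
  step 8: ref 3 -> HIT, frames=[3,1,7,6] (faults so far: 4)
  step 9: ref 5 -> FAULT, evict 1, frames=[3,5,7,6] (faults so far: 5)
  step 10: ref 3 -> HIT, frames=[3,5,7,6] (faults so far: 5)
  Optimal total faults: 5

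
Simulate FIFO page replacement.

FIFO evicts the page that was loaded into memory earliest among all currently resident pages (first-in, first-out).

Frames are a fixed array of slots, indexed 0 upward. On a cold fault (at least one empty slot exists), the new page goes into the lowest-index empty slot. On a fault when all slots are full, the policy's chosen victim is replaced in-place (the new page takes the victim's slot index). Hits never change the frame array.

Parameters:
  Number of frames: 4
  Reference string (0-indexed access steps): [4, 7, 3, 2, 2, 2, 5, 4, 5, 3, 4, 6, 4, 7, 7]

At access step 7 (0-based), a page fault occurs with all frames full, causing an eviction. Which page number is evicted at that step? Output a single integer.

Step 0: ref 4 -> FAULT, frames=[4,-,-,-]
Step 1: ref 7 -> FAULT, frames=[4,7,-,-]
Step 2: ref 3 -> FAULT, frames=[4,7,3,-]
Step 3: ref 2 -> FAULT, frames=[4,7,3,2]
Step 4: ref 2 -> HIT, frames=[4,7,3,2]
Step 5: ref 2 -> HIT, frames=[4,7,3,2]
Step 6: ref 5 -> FAULT, evict 4, frames=[5,7,3,2]
Step 7: ref 4 -> FAULT, evict 7, frames=[5,4,3,2]
At step 7: evicted page 7

Answer: 7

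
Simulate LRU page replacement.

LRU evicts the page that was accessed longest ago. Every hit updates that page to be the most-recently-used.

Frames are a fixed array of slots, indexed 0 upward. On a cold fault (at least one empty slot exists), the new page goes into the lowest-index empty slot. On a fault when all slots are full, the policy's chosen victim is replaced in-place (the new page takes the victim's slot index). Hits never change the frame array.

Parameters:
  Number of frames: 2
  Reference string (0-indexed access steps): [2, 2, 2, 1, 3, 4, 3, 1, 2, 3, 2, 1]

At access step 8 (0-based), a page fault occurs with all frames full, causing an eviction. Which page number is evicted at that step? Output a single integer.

Answer: 3

Derivation:
Step 0: ref 2 -> FAULT, frames=[2,-]
Step 1: ref 2 -> HIT, frames=[2,-]
Step 2: ref 2 -> HIT, frames=[2,-]
Step 3: ref 1 -> FAULT, frames=[2,1]
Step 4: ref 3 -> FAULT, evict 2, frames=[3,1]
Step 5: ref 4 -> FAULT, evict 1, frames=[3,4]
Step 6: ref 3 -> HIT, frames=[3,4]
Step 7: ref 1 -> FAULT, evict 4, frames=[3,1]
Step 8: ref 2 -> FAULT, evict 3, frames=[2,1]
At step 8: evicted page 3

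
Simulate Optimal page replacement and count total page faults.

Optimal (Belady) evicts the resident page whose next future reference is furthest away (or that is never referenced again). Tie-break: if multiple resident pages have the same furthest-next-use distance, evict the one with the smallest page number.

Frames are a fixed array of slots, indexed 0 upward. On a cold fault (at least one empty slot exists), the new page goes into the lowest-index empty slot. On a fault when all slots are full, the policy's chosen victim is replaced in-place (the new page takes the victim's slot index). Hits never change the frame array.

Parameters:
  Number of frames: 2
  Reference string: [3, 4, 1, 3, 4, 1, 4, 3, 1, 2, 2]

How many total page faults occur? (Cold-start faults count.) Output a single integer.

Answer: 6

Derivation:
Step 0: ref 3 → FAULT, frames=[3,-]
Step 1: ref 4 → FAULT, frames=[3,4]
Step 2: ref 1 → FAULT (evict 4), frames=[3,1]
Step 3: ref 3 → HIT, frames=[3,1]
Step 4: ref 4 → FAULT (evict 3), frames=[4,1]
Step 5: ref 1 → HIT, frames=[4,1]
Step 6: ref 4 → HIT, frames=[4,1]
Step 7: ref 3 → FAULT (evict 4), frames=[3,1]
Step 8: ref 1 → HIT, frames=[3,1]
Step 9: ref 2 → FAULT (evict 1), frames=[3,2]
Step 10: ref 2 → HIT, frames=[3,2]
Total faults: 6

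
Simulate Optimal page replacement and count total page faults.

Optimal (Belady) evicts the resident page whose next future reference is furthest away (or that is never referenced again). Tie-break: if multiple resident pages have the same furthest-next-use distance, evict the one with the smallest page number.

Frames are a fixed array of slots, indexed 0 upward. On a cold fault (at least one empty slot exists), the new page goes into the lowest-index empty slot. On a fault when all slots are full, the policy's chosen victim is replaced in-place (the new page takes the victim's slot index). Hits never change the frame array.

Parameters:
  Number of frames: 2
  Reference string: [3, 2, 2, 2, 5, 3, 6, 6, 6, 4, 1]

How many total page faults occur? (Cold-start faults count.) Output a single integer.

Answer: 6

Derivation:
Step 0: ref 3 → FAULT, frames=[3,-]
Step 1: ref 2 → FAULT, frames=[3,2]
Step 2: ref 2 → HIT, frames=[3,2]
Step 3: ref 2 → HIT, frames=[3,2]
Step 4: ref 5 → FAULT (evict 2), frames=[3,5]
Step 5: ref 3 → HIT, frames=[3,5]
Step 6: ref 6 → FAULT (evict 3), frames=[6,5]
Step 7: ref 6 → HIT, frames=[6,5]
Step 8: ref 6 → HIT, frames=[6,5]
Step 9: ref 4 → FAULT (evict 5), frames=[6,4]
Step 10: ref 1 → FAULT (evict 4), frames=[6,1]
Total faults: 6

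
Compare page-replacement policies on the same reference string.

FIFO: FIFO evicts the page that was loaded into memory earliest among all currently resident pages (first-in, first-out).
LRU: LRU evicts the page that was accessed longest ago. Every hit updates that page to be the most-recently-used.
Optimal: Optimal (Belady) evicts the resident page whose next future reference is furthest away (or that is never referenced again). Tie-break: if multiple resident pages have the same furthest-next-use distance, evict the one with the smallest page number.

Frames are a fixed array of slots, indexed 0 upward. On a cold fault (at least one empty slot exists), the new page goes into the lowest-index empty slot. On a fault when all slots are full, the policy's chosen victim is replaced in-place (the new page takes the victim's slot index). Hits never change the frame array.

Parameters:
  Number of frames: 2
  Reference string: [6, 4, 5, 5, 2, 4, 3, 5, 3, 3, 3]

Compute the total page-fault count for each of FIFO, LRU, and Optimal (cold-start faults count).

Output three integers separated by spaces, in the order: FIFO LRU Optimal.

Answer: 7 7 6

Derivation:
--- FIFO ---
  step 0: ref 6 -> FAULT, frames=[6,-] (faults so far: 1)
  step 1: ref 4 -> FAULT, frames=[6,4] (faults so far: 2)
  step 2: ref 5 -> FAULT, evict 6, frames=[5,4] (faults so far: 3)
  step 3: ref 5 -> HIT, frames=[5,4] (faults so far: 3)
  step 4: ref 2 -> FAULT, evict 4, frames=[5,2] (faults so far: 4)
  step 5: ref 4 -> FAULT, evict 5, frames=[4,2] (faults so far: 5)
  step 6: ref 3 -> FAULT, evict 2, frames=[4,3] (faults so far: 6)
  step 7: ref 5 -> FAULT, evict 4, frames=[5,3] (faults so far: 7)
  step 8: ref 3 -> HIT, frames=[5,3] (faults so far: 7)
  step 9: ref 3 -> HIT, frames=[5,3] (faults so far: 7)
  step 10: ref 3 -> HIT, frames=[5,3] (faults so far: 7)
  FIFO total faults: 7
--- LRU ---
  step 0: ref 6 -> FAULT, frames=[6,-] (faults so far: 1)
  step 1: ref 4 -> FAULT, frames=[6,4] (faults so far: 2)
  step 2: ref 5 -> FAULT, evict 6, frames=[5,4] (faults so far: 3)
  step 3: ref 5 -> HIT, frames=[5,4] (faults so far: 3)
  step 4: ref 2 -> FAULT, evict 4, frames=[5,2] (faults so far: 4)
  step 5: ref 4 -> FAULT, evict 5, frames=[4,2] (faults so far: 5)
  step 6: ref 3 -> FAULT, evict 2, frames=[4,3] (faults so far: 6)
  step 7: ref 5 -> FAULT, evict 4, frames=[5,3] (faults so far: 7)
  step 8: ref 3 -> HIT, frames=[5,3] (faults so far: 7)
  step 9: ref 3 -> HIT, frames=[5,3] (faults so far: 7)
  step 10: ref 3 -> HIT, frames=[5,3] (faults so far: 7)
  LRU total faults: 7
--- Optimal ---
  step 0: ref 6 -> FAULT, frames=[6,-] (faults so far: 1)
  step 1: ref 4 -> FAULT, frames=[6,4] (faults so far: 2)
  step 2: ref 5 -> FAULT, evict 6, frames=[5,4] (faults so far: 3)
  step 3: ref 5 -> HIT, frames=[5,4] (faults so far: 3)
  step 4: ref 2 -> FAULT, evict 5, frames=[2,4] (faults so far: 4)
  step 5: ref 4 -> HIT, frames=[2,4] (faults so far: 4)
  step 6: ref 3 -> FAULT, evict 2, frames=[3,4] (faults so far: 5)
  step 7: ref 5 -> FAULT, evict 4, frames=[3,5] (faults so far: 6)
  step 8: ref 3 -> HIT, frames=[3,5] (faults so far: 6)
  step 9: ref 3 -> HIT, frames=[3,5] (faults so far: 6)
  step 10: ref 3 -> HIT, frames=[3,5] (faults so far: 6)
  Optimal total faults: 6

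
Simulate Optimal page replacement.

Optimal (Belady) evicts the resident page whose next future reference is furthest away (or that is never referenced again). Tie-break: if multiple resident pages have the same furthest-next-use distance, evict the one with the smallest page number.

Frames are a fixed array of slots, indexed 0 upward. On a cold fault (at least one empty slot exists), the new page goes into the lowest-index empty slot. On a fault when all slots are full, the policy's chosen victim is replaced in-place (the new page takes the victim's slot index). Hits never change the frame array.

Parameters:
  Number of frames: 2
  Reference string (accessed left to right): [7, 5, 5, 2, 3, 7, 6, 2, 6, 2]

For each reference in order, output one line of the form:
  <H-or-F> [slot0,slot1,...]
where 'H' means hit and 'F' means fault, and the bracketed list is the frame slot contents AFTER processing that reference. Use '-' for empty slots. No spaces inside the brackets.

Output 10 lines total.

F [7,-]
F [7,5]
H [7,5]
F [7,2]
F [7,3]
H [7,3]
F [7,6]
F [2,6]
H [2,6]
H [2,6]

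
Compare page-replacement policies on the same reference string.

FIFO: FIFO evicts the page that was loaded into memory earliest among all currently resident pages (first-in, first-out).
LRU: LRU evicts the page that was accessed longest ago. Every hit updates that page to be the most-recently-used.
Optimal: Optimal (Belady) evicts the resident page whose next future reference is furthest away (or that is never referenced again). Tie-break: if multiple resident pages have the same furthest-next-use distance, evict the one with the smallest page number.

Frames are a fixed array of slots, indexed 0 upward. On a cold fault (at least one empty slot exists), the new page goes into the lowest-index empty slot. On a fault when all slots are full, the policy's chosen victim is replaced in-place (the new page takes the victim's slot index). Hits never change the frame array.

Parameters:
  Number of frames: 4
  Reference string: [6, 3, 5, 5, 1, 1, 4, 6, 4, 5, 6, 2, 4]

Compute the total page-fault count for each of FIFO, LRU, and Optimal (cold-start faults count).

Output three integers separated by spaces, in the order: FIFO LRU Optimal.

--- FIFO ---
  step 0: ref 6 -> FAULT, frames=[6,-,-,-] (faults so far: 1)
  step 1: ref 3 -> FAULT, frames=[6,3,-,-] (faults so far: 2)
  step 2: ref 5 -> FAULT, frames=[6,3,5,-] (faults so far: 3)
  step 3: ref 5 -> HIT, frames=[6,3,5,-] (faults so far: 3)
  step 4: ref 1 -> FAULT, frames=[6,3,5,1] (faults so far: 4)
  step 5: ref 1 -> HIT, frames=[6,3,5,1] (faults so far: 4)
  step 6: ref 4 -> FAULT, evict 6, frames=[4,3,5,1] (faults so far: 5)
  step 7: ref 6 -> FAULT, evict 3, frames=[4,6,5,1] (faults so far: 6)
  step 8: ref 4 -> HIT, frames=[4,6,5,1] (faults so far: 6)
  step 9: ref 5 -> HIT, frames=[4,6,5,1] (faults so far: 6)
  step 10: ref 6 -> HIT, frames=[4,6,5,1] (faults so far: 6)
  step 11: ref 2 -> FAULT, evict 5, frames=[4,6,2,1] (faults so far: 7)
  step 12: ref 4 -> HIT, frames=[4,6,2,1] (faults so far: 7)
  FIFO total faults: 7
--- LRU ---
  step 0: ref 6 -> FAULT, frames=[6,-,-,-] (faults so far: 1)
  step 1: ref 3 -> FAULT, frames=[6,3,-,-] (faults so far: 2)
  step 2: ref 5 -> FAULT, frames=[6,3,5,-] (faults so far: 3)
  step 3: ref 5 -> HIT, frames=[6,3,5,-] (faults so far: 3)
  step 4: ref 1 -> FAULT, frames=[6,3,5,1] (faults so far: 4)
  step 5: ref 1 -> HIT, frames=[6,3,5,1] (faults so far: 4)
  step 6: ref 4 -> FAULT, evict 6, frames=[4,3,5,1] (faults so far: 5)
  step 7: ref 6 -> FAULT, evict 3, frames=[4,6,5,1] (faults so far: 6)
  step 8: ref 4 -> HIT, frames=[4,6,5,1] (faults so far: 6)
  step 9: ref 5 -> HIT, frames=[4,6,5,1] (faults so far: 6)
  step 10: ref 6 -> HIT, frames=[4,6,5,1] (faults so far: 6)
  step 11: ref 2 -> FAULT, evict 1, frames=[4,6,5,2] (faults so far: 7)
  step 12: ref 4 -> HIT, frames=[4,6,5,2] (faults so far: 7)
  LRU total faults: 7
--- Optimal ---
  step 0: ref 6 -> FAULT, frames=[6,-,-,-] (faults so far: 1)
  step 1: ref 3 -> FAULT, frames=[6,3,-,-] (faults so far: 2)
  step 2: ref 5 -> FAULT, frames=[6,3,5,-] (faults so far: 3)
  step 3: ref 5 -> HIT, frames=[6,3,5,-] (faults so far: 3)
  step 4: ref 1 -> FAULT, frames=[6,3,5,1] (faults so far: 4)
  step 5: ref 1 -> HIT, frames=[6,3,5,1] (faults so far: 4)
  step 6: ref 4 -> FAULT, evict 1, frames=[6,3,5,4] (faults so far: 5)
  step 7: ref 6 -> HIT, frames=[6,3,5,4] (faults so far: 5)
  step 8: ref 4 -> HIT, frames=[6,3,5,4] (faults so far: 5)
  step 9: ref 5 -> HIT, frames=[6,3,5,4] (faults so far: 5)
  step 10: ref 6 -> HIT, frames=[6,3,5,4] (faults so far: 5)
  step 11: ref 2 -> FAULT, evict 3, frames=[6,2,5,4] (faults so far: 6)
  step 12: ref 4 -> HIT, frames=[6,2,5,4] (faults so far: 6)
  Optimal total faults: 6

Answer: 7 7 6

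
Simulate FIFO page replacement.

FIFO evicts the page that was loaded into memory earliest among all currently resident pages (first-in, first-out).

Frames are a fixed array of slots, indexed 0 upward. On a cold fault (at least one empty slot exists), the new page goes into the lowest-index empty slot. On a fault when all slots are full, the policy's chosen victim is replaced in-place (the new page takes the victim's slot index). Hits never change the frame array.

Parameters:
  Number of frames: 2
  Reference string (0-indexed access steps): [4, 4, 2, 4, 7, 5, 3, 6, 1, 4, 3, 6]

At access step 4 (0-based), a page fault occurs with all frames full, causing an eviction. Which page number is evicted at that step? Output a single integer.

Step 0: ref 4 -> FAULT, frames=[4,-]
Step 1: ref 4 -> HIT, frames=[4,-]
Step 2: ref 2 -> FAULT, frames=[4,2]
Step 3: ref 4 -> HIT, frames=[4,2]
Step 4: ref 7 -> FAULT, evict 4, frames=[7,2]
At step 4: evicted page 4

Answer: 4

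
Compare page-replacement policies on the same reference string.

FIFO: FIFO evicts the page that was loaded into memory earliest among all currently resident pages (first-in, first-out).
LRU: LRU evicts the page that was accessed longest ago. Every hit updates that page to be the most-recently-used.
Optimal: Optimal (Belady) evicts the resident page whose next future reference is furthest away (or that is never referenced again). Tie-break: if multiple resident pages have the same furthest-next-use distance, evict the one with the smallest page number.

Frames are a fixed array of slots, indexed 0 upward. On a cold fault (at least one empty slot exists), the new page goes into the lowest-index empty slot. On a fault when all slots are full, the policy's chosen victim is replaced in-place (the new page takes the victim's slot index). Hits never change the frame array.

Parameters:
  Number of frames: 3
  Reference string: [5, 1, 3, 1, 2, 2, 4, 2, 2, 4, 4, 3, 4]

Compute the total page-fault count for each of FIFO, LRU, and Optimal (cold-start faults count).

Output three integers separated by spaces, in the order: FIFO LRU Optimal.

--- FIFO ---
  step 0: ref 5 -> FAULT, frames=[5,-,-] (faults so far: 1)
  step 1: ref 1 -> FAULT, frames=[5,1,-] (faults so far: 2)
  step 2: ref 3 -> FAULT, frames=[5,1,3] (faults so far: 3)
  step 3: ref 1 -> HIT, frames=[5,1,3] (faults so far: 3)
  step 4: ref 2 -> FAULT, evict 5, frames=[2,1,3] (faults so far: 4)
  step 5: ref 2 -> HIT, frames=[2,1,3] (faults so far: 4)
  step 6: ref 4 -> FAULT, evict 1, frames=[2,4,3] (faults so far: 5)
  step 7: ref 2 -> HIT, frames=[2,4,3] (faults so far: 5)
  step 8: ref 2 -> HIT, frames=[2,4,3] (faults so far: 5)
  step 9: ref 4 -> HIT, frames=[2,4,3] (faults so far: 5)
  step 10: ref 4 -> HIT, frames=[2,4,3] (faults so far: 5)
  step 11: ref 3 -> HIT, frames=[2,4,3] (faults so far: 5)
  step 12: ref 4 -> HIT, frames=[2,4,3] (faults so far: 5)
  FIFO total faults: 5
--- LRU ---
  step 0: ref 5 -> FAULT, frames=[5,-,-] (faults so far: 1)
  step 1: ref 1 -> FAULT, frames=[5,1,-] (faults so far: 2)
  step 2: ref 3 -> FAULT, frames=[5,1,3] (faults so far: 3)
  step 3: ref 1 -> HIT, frames=[5,1,3] (faults so far: 3)
  step 4: ref 2 -> FAULT, evict 5, frames=[2,1,3] (faults so far: 4)
  step 5: ref 2 -> HIT, frames=[2,1,3] (faults so far: 4)
  step 6: ref 4 -> FAULT, evict 3, frames=[2,1,4] (faults so far: 5)
  step 7: ref 2 -> HIT, frames=[2,1,4] (faults so far: 5)
  step 8: ref 2 -> HIT, frames=[2,1,4] (faults so far: 5)
  step 9: ref 4 -> HIT, frames=[2,1,4] (faults so far: 5)
  step 10: ref 4 -> HIT, frames=[2,1,4] (faults so far: 5)
  step 11: ref 3 -> FAULT, evict 1, frames=[2,3,4] (faults so far: 6)
  step 12: ref 4 -> HIT, frames=[2,3,4] (faults so far: 6)
  LRU total faults: 6
--- Optimal ---
  step 0: ref 5 -> FAULT, frames=[5,-,-] (faults so far: 1)
  step 1: ref 1 -> FAULT, frames=[5,1,-] (faults so far: 2)
  step 2: ref 3 -> FAULT, frames=[5,1,3] (faults so far: 3)
  step 3: ref 1 -> HIT, frames=[5,1,3] (faults so far: 3)
  step 4: ref 2 -> FAULT, evict 1, frames=[5,2,3] (faults so far: 4)
  step 5: ref 2 -> HIT, frames=[5,2,3] (faults so far: 4)
  step 6: ref 4 -> FAULT, evict 5, frames=[4,2,3] (faults so far: 5)
  step 7: ref 2 -> HIT, frames=[4,2,3] (faults so far: 5)
  step 8: ref 2 -> HIT, frames=[4,2,3] (faults so far: 5)
  step 9: ref 4 -> HIT, frames=[4,2,3] (faults so far: 5)
  step 10: ref 4 -> HIT, frames=[4,2,3] (faults so far: 5)
  step 11: ref 3 -> HIT, frames=[4,2,3] (faults so far: 5)
  step 12: ref 4 -> HIT, frames=[4,2,3] (faults so far: 5)
  Optimal total faults: 5

Answer: 5 6 5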